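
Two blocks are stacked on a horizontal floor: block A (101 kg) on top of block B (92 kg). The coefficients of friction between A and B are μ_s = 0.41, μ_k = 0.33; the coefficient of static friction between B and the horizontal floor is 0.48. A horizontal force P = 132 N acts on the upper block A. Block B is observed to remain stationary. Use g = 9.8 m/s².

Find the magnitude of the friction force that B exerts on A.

f ≈ 132 N

Between the blocks, N₁ = m_A g = 989.8 N.
Maximum static friction on A from B: μ_s N₁ = 0.41×989.8 = 405.8 N.
P = 132 N is within that limit, so A and B move together (both at rest); the A–B friction is simply f₁ = P = 132 N.
By Newton's third law B feels 132 N forward from A. With B stationary, the floor's static friction on B balances it: f₂ = 132 N (well within μ_s(m_A+m_B)g = 907.9 N).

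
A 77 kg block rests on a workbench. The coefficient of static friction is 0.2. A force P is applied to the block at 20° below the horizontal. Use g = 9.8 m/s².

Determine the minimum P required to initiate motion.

P ≈ 173 N

N = m g + P sin α (the push presses the block into the workbench).
At impending slip, P cos α = μ_s N = μ_s (m g + P sin α).
Solving: P (cos α − μ_s sin α) = μ_s m g → P = 0.2×755/(cos 20° − 0.2 sin 20°) = 151/0.8713 = 173 N.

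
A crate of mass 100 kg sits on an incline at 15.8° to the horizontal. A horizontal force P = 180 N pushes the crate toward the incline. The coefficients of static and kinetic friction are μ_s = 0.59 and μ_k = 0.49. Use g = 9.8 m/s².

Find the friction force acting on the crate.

Normal direction: N = m g cos θ + P sin θ = 992 N.
Parallel to the incline: P cos θ − m g sin θ = 173.2 − 266.8 = -93.64 N; the friction needed to balance this is 93.64 N acting up the slope.
The limit of static friction is μ_s N = 585.3 N.
|f_req| = 93.64 ≤ 585.3 N → the crate is in equilibrium; friction equals the required value.

f ≈ 93.6 N (up the incline)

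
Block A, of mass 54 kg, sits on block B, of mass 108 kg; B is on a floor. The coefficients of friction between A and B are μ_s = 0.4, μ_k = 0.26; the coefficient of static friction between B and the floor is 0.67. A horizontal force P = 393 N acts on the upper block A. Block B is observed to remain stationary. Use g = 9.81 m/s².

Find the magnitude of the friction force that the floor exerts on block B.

Between the blocks, N₁ = m_A g = 529.7 N.
So the A–B interface can sustain at most μ_s N₁ = 211.9 N of static friction.
P = 393 N exceeds that limit, so A slips over B and the interface friction becomes kinetic: f₁ = μ_k N₁ = 0.26×529.7 = 138 N.
B experiences an equal 138 N forward from A (third law). B is in equilibrium, so the floor supplies f₂ = 138 N of static friction (limit μ_s(m_A+m_B)g = 1065 N, not exceeded).

f ≈ 138 N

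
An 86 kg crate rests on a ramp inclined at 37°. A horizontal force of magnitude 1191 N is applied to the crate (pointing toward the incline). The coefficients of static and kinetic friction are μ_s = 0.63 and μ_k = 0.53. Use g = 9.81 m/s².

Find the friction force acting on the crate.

f ≈ 443 N (down the incline)

The horizontal push has a component P sin θ into the surface, so N = m g cos θ + P sin θ = 673.8 + 716.8 = 1391 N.
Along the incline, the net driving force (taking up-slope positive) is P cos θ − m g sin θ = 951.2 − 507.7 = 443.4 N, so equilibrium requires friction f = -443.4 N (down-slope).
The limit of static friction is μ_s N = 876 N.
Since 443.4 N is within the 876 N limit, the crate stays put and friction is exactly 443 N.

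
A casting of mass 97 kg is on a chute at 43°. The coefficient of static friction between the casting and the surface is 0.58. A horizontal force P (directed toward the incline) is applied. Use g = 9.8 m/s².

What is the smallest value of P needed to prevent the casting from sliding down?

P_min ≈ 217 N

The casting tends to slide down (tan θ > μ_s), so at the point of impending slip friction acts up-slope at its limit: f = μ_s N.
Perpendicular to the incline: N = m g cos θ + P sin θ.
Along the incline: P cos θ + μ_s N = m g sin θ, i.e. P cos θ + μ_s (m g cos θ + P sin θ) = m g sin θ.
Solving, P (cos θ + μ_s sin θ) = m g (sin θ − μ_s cos θ), so P = 951×0.2578/1.127 = 217 N.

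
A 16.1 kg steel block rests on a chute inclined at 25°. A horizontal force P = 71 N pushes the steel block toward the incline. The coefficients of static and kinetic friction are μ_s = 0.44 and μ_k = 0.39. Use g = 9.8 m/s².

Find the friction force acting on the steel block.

Resolve perpendicular to the incline: N = m g cos θ + P sin θ = 16.1×9.8×cos 25° + 71×sin 25° = 173 N.
Parallel to the incline: P cos θ − m g sin θ = 64.35 − 66.68 = -2.333 N; the friction needed to balance this is 2.333 N acting up the slope.
The limit of static friction is μ_s N = 76.12 N.
|f_req| = 2.333 ≤ 76.12 N → the steel block is in equilibrium; friction equals the required value.

f ≈ 2.33 N (up the incline)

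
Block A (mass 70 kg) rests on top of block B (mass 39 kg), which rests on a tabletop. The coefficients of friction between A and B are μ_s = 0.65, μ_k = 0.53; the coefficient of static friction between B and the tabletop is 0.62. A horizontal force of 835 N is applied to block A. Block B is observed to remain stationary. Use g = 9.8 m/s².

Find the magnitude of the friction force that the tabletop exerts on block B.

f ≈ 364 N

Normal force at the A–B interface: N₁ = m_A g = 686 N.
So the A–B interface can sustain at most μ_s N₁ = 445.9 N of static friction.
P = 835 N exceeds that limit, so A slips over B and the interface friction becomes kinetic: f₁ = μ_k N₁ = 0.53×686 = 364 N.
B experiences an equal 364 N forward from A (third law). B is in equilibrium, so the floor supplies f₂ = 364 N of static friction (limit μ_s(m_A+m_B)g = 662.3 N, not exceeded).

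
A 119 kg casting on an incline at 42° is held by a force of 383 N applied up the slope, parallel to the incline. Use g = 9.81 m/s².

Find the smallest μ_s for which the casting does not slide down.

N = m g cos θ = 867.5 N.
Friction must make up the shortfall along the incline: f = m g sin θ − P = 781.1 − 383 = 398.1 N.
At the threshold f = μ_s N, so μ_s,min = 398.1/867.5 = 0.459.

μ_s,min ≈ 0.459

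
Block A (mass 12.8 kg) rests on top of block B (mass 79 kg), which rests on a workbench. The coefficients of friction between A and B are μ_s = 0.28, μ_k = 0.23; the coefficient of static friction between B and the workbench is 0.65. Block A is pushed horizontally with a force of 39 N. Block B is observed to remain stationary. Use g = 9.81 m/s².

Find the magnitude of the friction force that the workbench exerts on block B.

f ≈ 28.9 N

Normal force at the A–B interface: N₁ = m_A g = 125.6 N.
So the A–B interface can sustain at most μ_s N₁ = 35.16 N of static friction.
P = 39 N exceeds that limit, so A slips over B and the interface friction becomes kinetic: f₁ = μ_k N₁ = 0.23×125.6 = 28.9 N.
B experiences an equal 28.9 N forward from A (third law). B is in equilibrium, so the floor supplies f₂ = 28.9 N of static friction (limit μ_s(m_A+m_B)g = 585.4 N, not exceeded).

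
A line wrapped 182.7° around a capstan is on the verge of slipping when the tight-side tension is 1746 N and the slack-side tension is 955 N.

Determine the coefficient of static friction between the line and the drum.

μ ≈ 0.189

T₂/T₁ = e^{μβ} → μ = ln(T₂/T₁)/β.
β = 182.7° = 3.189 rad.
μ = ln(1746/955)/3.189 = ln(1.828)/3.189 = 0.189.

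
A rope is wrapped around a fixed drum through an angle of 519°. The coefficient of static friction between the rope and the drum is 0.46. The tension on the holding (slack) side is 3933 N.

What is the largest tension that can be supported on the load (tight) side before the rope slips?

At impending slip the capstan equation gives T₂/T₁ = e^{μβ} with β in radians.
β = 519° × π/180 = 9.058 rad.
e^{μβ} = e^{0.46×9.058} = 64.51.
T₂ = T₁ · e^{μβ} = 3933 × 64.51 = 254000 N.

T_max ≈ 254000 N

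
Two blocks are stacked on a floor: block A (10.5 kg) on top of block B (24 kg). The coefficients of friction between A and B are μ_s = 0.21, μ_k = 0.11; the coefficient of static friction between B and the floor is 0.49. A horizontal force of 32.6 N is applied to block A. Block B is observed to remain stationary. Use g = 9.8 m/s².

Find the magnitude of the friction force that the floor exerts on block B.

Between the blocks, N₁ = m_A g = 102.9 N.
So the A–B interface can sustain at most μ_s N₁ = 21.61 N of static friction.
P = 32.6 N exceeds that limit, so A slips over B and the interface friction becomes kinetic: f₁ = μ_k N₁ = 0.11×102.9 = 11.3 N.
B experiences an equal 11.3 N forward from A (third law). B is in equilibrium, so the floor supplies f₂ = 11.3 N of static friction (limit μ_s(m_A+m_B)g = 165.7 N, not exceeded).

f ≈ 11.3 N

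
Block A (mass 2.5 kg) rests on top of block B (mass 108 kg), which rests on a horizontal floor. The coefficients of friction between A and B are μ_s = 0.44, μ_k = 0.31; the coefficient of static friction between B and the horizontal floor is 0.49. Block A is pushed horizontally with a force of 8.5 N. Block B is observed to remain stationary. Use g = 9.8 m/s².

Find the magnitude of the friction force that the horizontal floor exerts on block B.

f ≈ 8.5 N

The normal force B exerts on A is simply A's weight, N₁ = 24.5 N.
Maximum static friction on A from B: μ_s N₁ = 0.44×24.5 = 10.78 N.
Since P = 8.5 N ≤ 10.78 N, A does not slip on B; friction on A equals P = 8.5 N.
By Newton's third law B feels 8.5 N forward from A. With B stationary, the floor's static friction on B balances it: f₂ = 8.5 N (well within μ_s(m_A+m_B)g = 530.6 N).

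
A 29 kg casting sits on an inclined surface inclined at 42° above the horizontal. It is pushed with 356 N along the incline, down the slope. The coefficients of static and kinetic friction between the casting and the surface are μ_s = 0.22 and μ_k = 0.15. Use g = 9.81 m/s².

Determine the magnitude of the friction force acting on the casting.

f ≈ 31.7 N (up the incline)

Normal force: N = m g cos θ = 29 × 9.81 × cos 42° = 211.4 N.
For equilibrium along the incline the friction force must supply f = m g sin θ + P = 190.4 + 356 = 546.4 N (positive meaning up-slope).
Static friction can supply at most μ_s N = 46.51 N.
Since |546.4| > 46.51 N, static friction cannot hold it; the casting slides down the incline and kinetic friction applies: f = μ_k N = 0.15 × 211.4 = 31.7 N.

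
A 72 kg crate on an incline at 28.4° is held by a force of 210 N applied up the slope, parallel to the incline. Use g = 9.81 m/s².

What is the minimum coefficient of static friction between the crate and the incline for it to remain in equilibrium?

μ_s,min ≈ 0.203

N = m g cos θ = 621.3 N.
Friction must make up the shortfall along the incline: f = m g sin θ − P = 335.9 − 210 = 125.9 N.
At the threshold f = μ_s N, so μ_s,min = 125.9/621.3 = 0.203.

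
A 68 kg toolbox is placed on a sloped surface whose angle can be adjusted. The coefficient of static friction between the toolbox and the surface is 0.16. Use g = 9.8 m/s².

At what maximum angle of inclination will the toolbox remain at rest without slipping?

θ_max ≈ 9.09°

At the slip threshold, m g sin θ = μ_s · m g cos θ, so tan θ = μ_s.
θ_max = arctan(0.16) = 9.09°.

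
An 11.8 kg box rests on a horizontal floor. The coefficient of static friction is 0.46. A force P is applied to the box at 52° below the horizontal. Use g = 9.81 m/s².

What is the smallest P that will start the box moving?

N = m g + P sin α (the push presses the box into the horizontal floor).
At impending slip, P cos α = μ_s N = μ_s (m g + P sin α).
Solving: P (cos α − μ_s sin α) = μ_s m g → P = 0.46×116/(cos 52° − 0.46 sin 52°) = 53.2/0.2532 = 210 N.

P ≈ 210 N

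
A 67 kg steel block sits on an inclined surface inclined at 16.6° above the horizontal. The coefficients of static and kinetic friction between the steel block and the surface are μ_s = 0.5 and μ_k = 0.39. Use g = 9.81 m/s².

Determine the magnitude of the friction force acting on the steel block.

Normal force: N = m g cos θ = 67 × 9.81 × cos 16.6° = 629.9 N.
For equilibrium along the incline, friction must balance the weight component: f = m g sin θ = 187.8 N up the slope.
Static friction can supply at most μ_s N = 314.9 N.
Since |187.8| ≤ 314.9 N, no slip — friction simply equals what equilibrium demands.

f ≈ 188 N (up the incline)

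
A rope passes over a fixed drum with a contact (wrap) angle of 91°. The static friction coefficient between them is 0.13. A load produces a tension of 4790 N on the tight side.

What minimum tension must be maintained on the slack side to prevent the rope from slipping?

Capstan equation at impending slip: T_tight/T_slack = e^{μβ}.
β = 91° = 1.588 rad; e^{μβ} = e^{0.13×1.588} = 1.229.
T_slack = T_tight / e^{μβ} = 4790 / 1.229 = 3900 N.

T_min ≈ 3900 N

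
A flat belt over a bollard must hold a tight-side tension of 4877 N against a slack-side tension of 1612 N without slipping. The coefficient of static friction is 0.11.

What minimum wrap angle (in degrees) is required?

β_min ≈ 577°

T₂/T₁ = e^{μβ} → β = ln(T₂/T₁)/μ.
β = ln(4877/1612)/0.11 = 1.107/0.11 = 10.06 rad.
In degrees: β = 10.06 × 180/π = 577°.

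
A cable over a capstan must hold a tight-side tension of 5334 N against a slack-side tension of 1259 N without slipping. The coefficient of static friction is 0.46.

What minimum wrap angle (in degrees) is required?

T₂/T₁ = e^{μβ} → β = ln(T₂/T₁)/μ.
β = ln(5334/1259)/0.46 = 1.444/0.46 = 3.139 rad.
In degrees: β = 3.139 × 180/π = 180°.

β_min ≈ 180°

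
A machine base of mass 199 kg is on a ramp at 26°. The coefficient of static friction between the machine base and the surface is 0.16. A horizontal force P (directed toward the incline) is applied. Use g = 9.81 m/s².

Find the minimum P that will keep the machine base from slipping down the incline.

The machine base tends to slide down (tan θ > μ_s), so at the point of impending slip friction acts up-slope at its limit: f = μ_s N.
Perpendicular to the incline: N = m g cos θ + P sin θ.
Along the incline: P cos θ + μ_s N = m g sin θ, i.e. P cos θ + μ_s (m g cos θ + P sin θ) = m g sin θ.
Solving, P (cos θ + μ_s sin θ) = m g (sin θ − μ_s cos θ), so P = 1950×0.2946/0.9689 = 593 N.

P_min ≈ 593 N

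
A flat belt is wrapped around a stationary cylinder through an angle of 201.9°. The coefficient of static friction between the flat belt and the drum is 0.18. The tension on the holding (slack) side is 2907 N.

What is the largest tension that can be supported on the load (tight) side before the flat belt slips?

T_max ≈ 5480 N

At impending slip the capstan equation gives T₂/T₁ = e^{μβ} with β in radians.
β = 201.9° × π/180 = 3.524 rad.
e^{μβ} = e^{0.18×3.524} = 1.886.
T₂ = T₁ · e^{μβ} = 2907 × 1.886 = 5480 N.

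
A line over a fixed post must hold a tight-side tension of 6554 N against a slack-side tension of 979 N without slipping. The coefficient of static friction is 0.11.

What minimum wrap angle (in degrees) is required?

T₂/T₁ = e^{μβ} → β = ln(T₂/T₁)/μ.
β = ln(6554/979)/0.11 = 1.901/0.11 = 17.28 rad.
In degrees: β = 17.28 × 180/π = 990°.

β_min ≈ 990°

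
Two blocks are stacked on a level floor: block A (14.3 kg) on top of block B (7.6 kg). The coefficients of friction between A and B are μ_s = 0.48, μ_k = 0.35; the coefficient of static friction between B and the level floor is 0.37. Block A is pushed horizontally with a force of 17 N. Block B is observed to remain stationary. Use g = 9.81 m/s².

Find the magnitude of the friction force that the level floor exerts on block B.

f ≈ 17 N

Between the blocks, N₁ = m_A g = 140.3 N.
So the A–B interface can sustain at most μ_s N₁ = 67.34 N of static friction.
P = 17 N is within that limit, so A and B move together (both at rest); the A–B friction is simply f₁ = P = 17 N.
By Newton's third law B feels 17 N forward from A. With B stationary, the floor's static friction on B balances it: f₂ = 17 N (well within μ_s(m_A+m_B)g = 79.49 N).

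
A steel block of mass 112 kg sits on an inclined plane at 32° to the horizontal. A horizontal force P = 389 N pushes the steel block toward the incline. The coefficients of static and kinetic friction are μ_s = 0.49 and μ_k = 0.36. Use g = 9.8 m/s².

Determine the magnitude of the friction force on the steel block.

The horizontal push has a component P sin θ into the surface, so N = m g cos θ + P sin θ = 930.8 + 206.1 = 1137 N.
Parallel to the incline: P cos θ − m g sin θ = 329.9 − 581.6 = -251.7 N; the friction needed to balance this is 251.7 N acting up the slope.
Maximum static friction: μ_s N = 0.49 × 1137 = 557.1 N.
|f_req| = 251.7 ≤ 557.1 N → the steel block is in equilibrium; friction equals the required value.

f ≈ 252 N (up the incline)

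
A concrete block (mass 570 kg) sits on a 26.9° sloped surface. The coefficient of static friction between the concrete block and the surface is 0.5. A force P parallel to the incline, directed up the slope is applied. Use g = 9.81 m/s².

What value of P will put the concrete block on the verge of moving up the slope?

P ≈ 5020 N

At impending motion up the slope, friction acts down-slope at its limit: f = μ_s N.
P is parallel to the surface, so N = m g cos θ = 4990 N.
Along the incline: P = m g sin θ + μ_s N = 2530 + 0.5×4990 = 5020 N.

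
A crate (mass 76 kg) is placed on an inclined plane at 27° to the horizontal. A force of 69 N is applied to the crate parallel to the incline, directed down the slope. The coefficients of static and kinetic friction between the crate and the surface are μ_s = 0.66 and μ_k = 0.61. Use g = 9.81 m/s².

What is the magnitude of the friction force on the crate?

Normal force: N = m g cos θ = 76 × 9.81 × cos 27° = 664.3 N.
Parallel to the incline, ΣF = 0 gives f = m g sin θ + P = 338.5 + 69 = 407.5 N (up-slope positive).
Maximum static friction available: μ_s N = 0.66 × 664.3 = 438.4 N.
Since |407.5| ≤ 438.4 N, static friction is sufficient; f equals the required value, not μ_s N.

f ≈ 407 N (up the incline)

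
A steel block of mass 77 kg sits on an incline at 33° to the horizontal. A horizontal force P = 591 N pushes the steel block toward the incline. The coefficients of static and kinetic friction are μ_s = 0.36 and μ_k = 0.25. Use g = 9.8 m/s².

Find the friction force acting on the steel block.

Normal direction: N = m g cos θ + P sin θ = 954.7 N.
Along the incline, the net driving force (taking up-slope positive) is P cos θ − m g sin θ = 495.7 − 411 = 84.67 N, so equilibrium requires friction f = -84.67 N (down-slope).
The limit of static friction is μ_s N = 343.7 N.
Since 84.67 N is within the 343.7 N limit, the steel block stays put and friction is exactly 84.7 N.

f ≈ 84.7 N (down the incline)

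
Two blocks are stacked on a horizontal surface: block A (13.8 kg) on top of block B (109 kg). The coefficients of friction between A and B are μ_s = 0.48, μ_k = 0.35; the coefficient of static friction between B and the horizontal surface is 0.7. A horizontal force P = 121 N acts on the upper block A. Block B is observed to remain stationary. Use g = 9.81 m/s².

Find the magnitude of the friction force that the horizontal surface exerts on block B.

f ≈ 47.4 N

Between the blocks, N₁ = m_A g = 135.4 N.
So the A–B interface can sustain at most μ_s N₁ = 64.98 N of static friction.
Since P = 121 N > 64.98 N, A slides on B; the A–B friction is kinetic: f₁ = μ_k N₁ = 0.35×135.4 = 47.4 N.
By Newton's third law B feels 47.4 N forward from A. With B stationary, the floor's static friction on B balances it: f₂ = 47.4 N (well within μ_s(m_A+m_B)g = 843.3 N).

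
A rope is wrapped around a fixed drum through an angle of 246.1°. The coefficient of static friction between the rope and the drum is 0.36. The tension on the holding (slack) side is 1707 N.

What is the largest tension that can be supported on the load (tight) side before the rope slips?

T_max ≈ 8010 N

At impending slip the capstan equation gives T₂/T₁ = e^{μβ} with β in radians.
β = 246.1° × π/180 = 4.295 rad.
e^{μβ} = e^{0.36×4.295} = 4.694.
T₂ = T₁ · e^{μβ} = 1707 × 4.694 = 8010 N.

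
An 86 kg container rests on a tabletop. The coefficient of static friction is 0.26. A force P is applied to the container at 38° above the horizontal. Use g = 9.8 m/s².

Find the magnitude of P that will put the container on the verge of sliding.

N = m g − P sin α (the pull lifts the container).
At impending slip, P cos α = μ_s N = μ_s (m g − P sin α).
Solving: P (cos α + μ_s sin α) = μ_s m g → P = 0.26×843/(cos 38° + 0.26 sin 38°) = 219/0.9481 = 231 N.

P ≈ 231 N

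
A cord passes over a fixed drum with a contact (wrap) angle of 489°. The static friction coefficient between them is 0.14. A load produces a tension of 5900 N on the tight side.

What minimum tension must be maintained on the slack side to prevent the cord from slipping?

T_min ≈ 1790 N

Capstan equation at impending slip: T_tight/T_slack = e^{μβ}.
β = 489° = 8.535 rad; e^{μβ} = e^{0.14×8.535} = 3.303.
T_slack = T_tight / e^{μβ} = 5900 / 3.303 = 1790 N.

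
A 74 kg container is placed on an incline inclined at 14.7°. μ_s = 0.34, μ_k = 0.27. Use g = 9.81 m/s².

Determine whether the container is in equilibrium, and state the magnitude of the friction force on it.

f ≈ 184 N

N = m g cos θ = 702 N.
Down-slope weight component: m g sin θ = 184 N.
μ_s N = 239 N.
184 ≤ 239 N, so it stays put; friction = 184 N.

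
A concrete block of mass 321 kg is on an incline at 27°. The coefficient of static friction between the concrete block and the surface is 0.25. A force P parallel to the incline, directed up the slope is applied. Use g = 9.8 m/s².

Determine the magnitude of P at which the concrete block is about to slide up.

At impending motion up the slope, friction acts down-slope at its limit: f = μ_s N.
P is parallel to the surface, so N = m g cos θ = 2800 N.
Along the incline: P = m g sin θ + μ_s N = 1430 + 0.25×2800 = 2130 N.

P ≈ 2130 N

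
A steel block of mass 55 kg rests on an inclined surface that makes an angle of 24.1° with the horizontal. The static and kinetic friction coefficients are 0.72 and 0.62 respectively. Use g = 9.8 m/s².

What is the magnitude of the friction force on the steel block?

f ≈ 220 N (up the incline)

The normal reaction is N = m g cos θ = 492 N.
Along the slope the weight component is m g sin θ = 220.1 N; friction must supply exactly this, acting up-slope.
The static-friction ceiling is μ_s N = 0.72 × 492 = 354.3 N.
Since |220.1| ≤ 354.3 N, no slip — friction simply equals what equilibrium demands.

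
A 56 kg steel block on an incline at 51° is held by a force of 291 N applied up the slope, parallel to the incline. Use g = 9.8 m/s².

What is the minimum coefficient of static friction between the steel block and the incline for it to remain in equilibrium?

N = m g cos θ = 345.4 N.
Friction must make up the shortfall along the incline: f = m g sin θ − P = 426.5 − 291 = 135.5 N.
At the threshold f = μ_s N, so μ_s,min = 135.5/345.4 = 0.392.

μ_s,min ≈ 0.392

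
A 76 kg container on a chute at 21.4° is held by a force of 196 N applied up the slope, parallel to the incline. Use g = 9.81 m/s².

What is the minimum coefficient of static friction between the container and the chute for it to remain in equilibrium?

μ_s,min ≈ 0.11

N = m g cos θ = 694.2 N.
Friction must make up the shortfall along the incline: f = m g sin θ − P = 272 − 196 = 76.04 N.
At the threshold f = μ_s N, so μ_s,min = 76.04/694.2 = 0.11.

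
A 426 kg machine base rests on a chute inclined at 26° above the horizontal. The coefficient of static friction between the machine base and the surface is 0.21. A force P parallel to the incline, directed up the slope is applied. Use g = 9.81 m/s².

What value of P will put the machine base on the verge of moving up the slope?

P ≈ 2620 N

At impending motion up the slope, friction acts down-slope at its limit: f = μ_s N.
P is parallel to the surface, so N = m g cos θ = 3760 N.
Along the incline: P = m g sin θ + μ_s N = 1830 + 0.21×3760 = 2620 N.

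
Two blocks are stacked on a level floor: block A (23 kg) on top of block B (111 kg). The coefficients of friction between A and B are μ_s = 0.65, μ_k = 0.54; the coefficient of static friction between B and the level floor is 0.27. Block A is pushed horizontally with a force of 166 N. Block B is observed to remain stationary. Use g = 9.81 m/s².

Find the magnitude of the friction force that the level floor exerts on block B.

The normal force B exerts on A is simply A's weight, N₁ = 225.6 N.
So the A–B interface can sustain at most μ_s N₁ = 146.7 N of static friction.
P = 166 N exceeds that limit, so A slips over B and the interface friction becomes kinetic: f₁ = μ_k N₁ = 0.54×225.6 = 122 N.
By Newton's third law B feels 122 N forward from A. With B stationary, the floor's static friction on B balances it: f₂ = 122 N (well within μ_s(m_A+m_B)g = 354.9 N).

f ≈ 122 N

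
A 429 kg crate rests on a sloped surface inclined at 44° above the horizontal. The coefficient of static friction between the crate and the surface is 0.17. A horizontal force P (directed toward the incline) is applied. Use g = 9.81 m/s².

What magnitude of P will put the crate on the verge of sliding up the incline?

P ≈ 5720 N

At impending motion up the slope, friction acts down-slope at its limit: f = μ_s N.
Perpendicular to the incline: N = m g cos θ + P sin θ.
Along the incline: P cos θ = m g sin θ + μ_s N = m g sin θ + μ_s (m g cos θ + P sin θ).
Solving, P (cos θ − μ_s sin θ) = m g (sin θ + μ_s cos θ), so P = 429×9.81×(sin 44° + 0.17 cos 44°)/(cos 44° − 0.17 sin 44°) = 4210×0.8169/0.6012 = 5720 N.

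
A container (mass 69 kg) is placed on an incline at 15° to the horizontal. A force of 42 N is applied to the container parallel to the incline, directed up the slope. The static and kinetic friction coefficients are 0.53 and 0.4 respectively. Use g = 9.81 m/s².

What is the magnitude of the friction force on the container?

Perpendicular to the surface, N = m g cos θ = 69·9.81·cos 15° = 653.8 N.
The friction needed for equilibrium is m g sin θ − P = 175.2 − 42 = 133.2 N, measured positive up-slope.
Static friction can supply at most μ_s N = 346.5 N.
Since |133.2| ≤ 346.5 N, no slip — friction simply equals what equilibrium demands.

f ≈ 133 N (up the incline)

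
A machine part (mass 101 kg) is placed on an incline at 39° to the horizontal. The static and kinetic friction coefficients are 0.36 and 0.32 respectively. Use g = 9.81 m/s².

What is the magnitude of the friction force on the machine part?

f ≈ 246 N (up the incline)

The normal reaction is N = m g cos θ = 770 N.
Along the slope the weight component is m g sin θ = 623.5 N; friction must supply exactly this, acting up-slope.
Maximum static friction available: μ_s N = 0.36 × 770 = 277.2 N.
Since |623.5| > 277.2 N, static friction cannot hold it; the machine part slides down the incline and kinetic friction applies: f = μ_k N = 0.32 × 770 = 246 N.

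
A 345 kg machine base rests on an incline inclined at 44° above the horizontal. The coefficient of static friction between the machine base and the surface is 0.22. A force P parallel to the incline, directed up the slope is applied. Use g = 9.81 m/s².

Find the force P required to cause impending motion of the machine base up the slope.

At impending motion up the slope, friction acts down-slope at its limit: f = μ_s N.
P is parallel to the surface, so N = m g cos θ = 2430 N.
Along the incline: P = m g sin θ + μ_s N = 2350 + 0.22×2430 = 2890 N.

P ≈ 2890 N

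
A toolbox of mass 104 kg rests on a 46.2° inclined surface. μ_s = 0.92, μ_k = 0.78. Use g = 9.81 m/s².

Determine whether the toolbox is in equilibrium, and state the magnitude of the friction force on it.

N = m g cos θ = 706 N.
Down-slope weight component: m g sin θ = 736 N.
μ_s N = 650 N.
736 > 650 N, so it slides; kinetic friction f = μ_k N = 0.78×706 = 551 N.

f ≈ 551 N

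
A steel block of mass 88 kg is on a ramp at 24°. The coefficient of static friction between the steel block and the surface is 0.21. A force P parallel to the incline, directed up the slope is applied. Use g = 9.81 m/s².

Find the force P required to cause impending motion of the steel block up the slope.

P ≈ 517 N

At impending motion up the slope, friction acts down-slope at its limit: f = μ_s N.
P is parallel to the surface, so N = m g cos θ = 789 N.
Along the incline: P = m g sin θ + μ_s N = 351 + 0.21×789 = 517 N.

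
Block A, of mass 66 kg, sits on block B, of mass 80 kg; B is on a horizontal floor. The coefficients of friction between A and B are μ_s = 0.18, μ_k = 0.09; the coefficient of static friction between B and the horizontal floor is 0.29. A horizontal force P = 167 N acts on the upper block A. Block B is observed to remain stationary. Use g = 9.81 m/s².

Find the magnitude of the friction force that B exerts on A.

f ≈ 58.3 N

Between the blocks, N₁ = m_A g = 647.5 N.
Maximum static friction on A from B: μ_s N₁ = 0.18×647.5 = 116.5 N.
P = 167 N exceeds that limit, so A slips over B and the interface friction becomes kinetic: f₁ = μ_k N₁ = 0.09×647.5 = 58.3 N.
B experiences an equal 58.3 N forward from A (third law). B is in equilibrium, so the floor supplies f₂ = 58.3 N of static friction (limit μ_s(m_A+m_B)g = 415.4 N, not exceeded).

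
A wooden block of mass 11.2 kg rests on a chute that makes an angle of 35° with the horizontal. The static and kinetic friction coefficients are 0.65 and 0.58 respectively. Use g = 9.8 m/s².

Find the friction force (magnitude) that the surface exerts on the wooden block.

f ≈ 52.1 N (up the incline)

Normal force: N = m g cos θ = 11.2 × 9.8 × cos 35° = 89.91 N.
For equilibrium along the incline, friction must balance the weight component: f = m g sin θ = 62.96 N up the slope.
Static friction can supply at most μ_s N = 58.44 N.
Since |62.96| > 58.44 N, static friction cannot hold it; the wooden block slides down the incline and kinetic friction applies: f = μ_k N = 0.58 × 89.91 = 52.1 N.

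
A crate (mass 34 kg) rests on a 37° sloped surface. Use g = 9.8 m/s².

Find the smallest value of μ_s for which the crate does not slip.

μ_s,min ≈ 0.754

At the slip threshold m g sin θ = μ_s m g cos θ, so μ_s,min = tan θ.
μ_s,min = tan 37° = 0.754.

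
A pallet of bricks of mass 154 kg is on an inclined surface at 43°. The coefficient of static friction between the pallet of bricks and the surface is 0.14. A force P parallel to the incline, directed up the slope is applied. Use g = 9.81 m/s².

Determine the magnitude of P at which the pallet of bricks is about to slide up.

At impending motion up the slope, friction acts down-slope at its limit: f = μ_s N.
P is parallel to the surface, so N = m g cos θ = 1100 N.
Along the incline: P = m g sin θ + μ_s N = 1030 + 0.14×1100 = 1190 N.

P ≈ 1190 N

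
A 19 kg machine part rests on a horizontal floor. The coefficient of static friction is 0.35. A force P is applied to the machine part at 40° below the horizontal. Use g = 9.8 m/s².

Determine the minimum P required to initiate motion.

P ≈ 120 N

N = m g + P sin α (the push presses the machine part into the horizontal floor).
At impending slip, P cos α = μ_s N = μ_s (m g + P sin α).
Solving: P (cos α − μ_s sin α) = μ_s m g → P = 0.35×186/(cos 40° − 0.35 sin 40°) = 65.2/0.5411 = 120 N.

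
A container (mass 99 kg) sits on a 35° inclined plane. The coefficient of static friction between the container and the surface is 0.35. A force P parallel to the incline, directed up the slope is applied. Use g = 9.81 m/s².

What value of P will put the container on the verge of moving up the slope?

P ≈ 835 N

At impending motion up the slope, friction acts down-slope at its limit: f = μ_s N.
P is parallel to the surface, so N = m g cos θ = 796 N.
Along the incline: P = m g sin θ + μ_s N = 557 + 0.35×796 = 835 N.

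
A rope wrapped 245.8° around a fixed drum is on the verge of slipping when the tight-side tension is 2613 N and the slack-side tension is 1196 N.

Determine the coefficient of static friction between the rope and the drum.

T₂/T₁ = e^{μβ} → μ = ln(T₂/T₁)/β.
β = 245.8° = 4.29 rad.
μ = ln(2613/1196)/4.29 = ln(2.185)/4.29 = 0.182.

μ ≈ 0.182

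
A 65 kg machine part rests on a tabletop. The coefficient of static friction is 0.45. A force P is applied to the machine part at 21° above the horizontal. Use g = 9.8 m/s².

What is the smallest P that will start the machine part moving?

P ≈ 262 N

N = m g − P sin α (the pull lifts the machine part).
At impending slip, P cos α = μ_s N = μ_s (m g − P sin α).
Solving: P (cos α + μ_s sin α) = μ_s m g → P = 0.45×637/(cos 21° + 0.45 sin 21°) = 287/1.095 = 262 N.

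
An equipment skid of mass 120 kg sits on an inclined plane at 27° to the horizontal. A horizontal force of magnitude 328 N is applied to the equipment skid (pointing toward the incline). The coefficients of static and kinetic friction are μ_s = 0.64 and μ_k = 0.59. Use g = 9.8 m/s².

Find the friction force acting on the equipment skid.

f ≈ 242 N (up the incline)

Normal direction: N = m g cos θ + P sin θ = 1197 N.
Along the incline, the net driving force (taking up-slope positive) is P cos θ − m g sin θ = 292.3 − 533.9 = -241.6 N, so equilibrium requires friction f = 241.6 N (up-slope).
Maximum static friction: μ_s N = 0.64 × 1197 = 765.9 N.
Since 241.6 N is within the 765.9 N limit, the equipment skid stays put and friction is exactly 242 N.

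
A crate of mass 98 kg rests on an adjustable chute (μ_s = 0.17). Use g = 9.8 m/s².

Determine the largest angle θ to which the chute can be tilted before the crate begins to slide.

At the slip threshold, m g sin θ = μ_s · m g cos θ, so tan θ = μ_s.
θ_max = arctan(0.17) = 9.65°.

θ_max ≈ 9.65°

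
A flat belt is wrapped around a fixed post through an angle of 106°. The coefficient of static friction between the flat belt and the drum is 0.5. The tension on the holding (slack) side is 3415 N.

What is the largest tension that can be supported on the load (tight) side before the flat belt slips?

At impending slip the capstan equation gives T₂/T₁ = e^{μβ} with β in radians.
β = 106° × π/180 = 1.85 rad.
e^{μβ} = e^{0.5×1.85} = 2.522.
T₂ = T₁ · e^{μβ} = 3415 × 2.522 = 8610 N.

T_max ≈ 8610 N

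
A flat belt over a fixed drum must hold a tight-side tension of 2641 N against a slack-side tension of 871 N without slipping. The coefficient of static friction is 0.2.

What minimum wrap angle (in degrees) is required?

T₂/T₁ = e^{μβ} → β = ln(T₂/T₁)/μ.
β = ln(2641/871)/0.2 = 1.109/0.2 = 5.546 rad.
In degrees: β = 5.546 × 180/π = 318°.

β_min ≈ 318°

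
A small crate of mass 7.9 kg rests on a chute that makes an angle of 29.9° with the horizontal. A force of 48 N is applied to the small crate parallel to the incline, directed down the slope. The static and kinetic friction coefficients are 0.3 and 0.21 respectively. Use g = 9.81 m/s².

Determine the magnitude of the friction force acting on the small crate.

f ≈ 14.1 N (up the incline)

Normal force: N = m g cos θ = 7.9 × 9.81 × cos 29.9° = 67.18 N.
Parallel to the incline, ΣF = 0 gives f = m g sin θ + P = 38.63 + 48 = 86.63 N (up-slope positive).
The static-friction ceiling is μ_s N = 0.3 × 67.18 = 20.16 N.
Since |86.63| > 20.16 N, static friction cannot hold it; the small crate slides down the incline and kinetic friction applies: f = μ_k N = 0.21 × 67.18 = 14.1 N.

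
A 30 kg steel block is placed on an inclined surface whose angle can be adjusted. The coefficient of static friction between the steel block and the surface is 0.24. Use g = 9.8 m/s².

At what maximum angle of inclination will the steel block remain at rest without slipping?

At the slip threshold, m g sin θ = μ_s · m g cos θ, so tan θ = μ_s.
θ_max = arctan(0.24) = 13.5°.

θ_max ≈ 13.5°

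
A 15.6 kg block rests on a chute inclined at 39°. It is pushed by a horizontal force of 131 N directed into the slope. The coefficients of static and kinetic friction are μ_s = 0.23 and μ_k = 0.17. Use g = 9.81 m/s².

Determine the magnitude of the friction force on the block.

f ≈ 5.5 N (down the incline)

Normal direction: N = m g cos θ + P sin θ = 201.4 N.
Parallel to the incline: P cos θ − m g sin θ = 101.8 − 96.31 = 5.497 N; the friction needed to balance this is 5.497 N acting down the slope.
The limit of static friction is μ_s N = 46.32 N.
Since 5.497 N is within the 46.32 N limit, the block stays put and friction is exactly 5.5 N.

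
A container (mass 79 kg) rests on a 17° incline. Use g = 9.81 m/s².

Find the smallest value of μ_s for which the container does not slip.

μ_s,min ≈ 0.306

At the slip threshold m g sin θ = μ_s m g cos θ, so μ_s,min = tan θ.
μ_s,min = tan 17° = 0.306.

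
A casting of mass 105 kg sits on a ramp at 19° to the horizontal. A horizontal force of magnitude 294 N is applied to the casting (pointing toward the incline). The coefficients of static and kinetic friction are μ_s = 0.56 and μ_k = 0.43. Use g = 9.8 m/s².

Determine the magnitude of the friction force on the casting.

Resolve perpendicular to the incline: N = m g cos θ + P sin θ = 105×9.8×cos 19° + 294×sin 19° = 1069 N.
Parallel to the incline: P cos θ − m g sin θ = 278 − 335 = -57.03 N; the friction needed to balance this is 57.03 N acting up the slope.
Maximum static friction: μ_s N = 0.56 × 1069 = 598.4 N.
Since 57.03 N is within the 598.4 N limit, the casting stays put and friction is exactly 57 N.

f ≈ 57 N (up the incline)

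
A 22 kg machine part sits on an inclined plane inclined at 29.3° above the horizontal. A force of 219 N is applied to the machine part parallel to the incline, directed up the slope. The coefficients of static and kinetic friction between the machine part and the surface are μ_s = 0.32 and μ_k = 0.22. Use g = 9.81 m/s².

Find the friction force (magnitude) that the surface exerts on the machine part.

Perpendicular to the surface, N = m g cos θ = 22·9.81·cos 29.3° = 188.2 N.
Parallel to the incline, ΣF = 0 gives f = m g sin θ − P = 105.6 − 219 = -113.4 N (up-slope positive).
Maximum static friction available: μ_s N = 0.32 × 188.2 = 60.23 N.
|-113.4| exceeds 60.23 N, so the machine part slips up-slope; friction is kinetic, f = μ_k N = 0.22×188.2 = 41.4 N.

f ≈ 41.4 N (down the incline)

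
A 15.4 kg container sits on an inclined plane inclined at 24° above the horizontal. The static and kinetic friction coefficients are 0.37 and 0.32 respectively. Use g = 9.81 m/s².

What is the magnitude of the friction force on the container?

f ≈ 44.2 N (up the incline)

Perpendicular to the surface, N = m g cos θ = 15.4·9.81·cos 24° = 138 N.
Along the slope the weight component is m g sin θ = 61.45 N; friction must supply exactly this, acting up-slope.
The static-friction ceiling is μ_s N = 0.37 × 138 = 51.06 N.
Since |61.45| > 51.06 N, static friction cannot hold it; the container slides down the incline and kinetic friction applies: f = μ_k N = 0.32 × 138 = 44.2 N.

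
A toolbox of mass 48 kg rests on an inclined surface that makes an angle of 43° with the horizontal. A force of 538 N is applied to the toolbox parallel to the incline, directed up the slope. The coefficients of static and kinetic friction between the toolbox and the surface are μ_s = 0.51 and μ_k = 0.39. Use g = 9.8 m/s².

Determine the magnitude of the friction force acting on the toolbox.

f ≈ 134 N (down the incline)

Perpendicular to the surface, N = m g cos θ = 48·9.8·cos 43° = 344 N.
Parallel to the incline, ΣF = 0 gives f = m g sin θ − P = 320.8 − 538 = -217.2 N (up-slope positive).
Maximum static friction available: μ_s N = 0.51 × 344 = 175.5 N.
Since |-217.2| > 175.5 N, static friction cannot hold it; the toolbox slides up the incline and kinetic friction applies: f = μ_k N = 0.39 × 344 = 134 N.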